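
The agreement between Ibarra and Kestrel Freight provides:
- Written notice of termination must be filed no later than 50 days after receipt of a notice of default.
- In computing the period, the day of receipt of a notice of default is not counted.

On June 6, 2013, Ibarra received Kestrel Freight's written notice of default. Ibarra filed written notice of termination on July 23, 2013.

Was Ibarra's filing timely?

Yes

50 days after June 6, 2013 is July 26, 2013.
The deadline is July 26, 2013; the filing on July 23, 2013 is on or before that date.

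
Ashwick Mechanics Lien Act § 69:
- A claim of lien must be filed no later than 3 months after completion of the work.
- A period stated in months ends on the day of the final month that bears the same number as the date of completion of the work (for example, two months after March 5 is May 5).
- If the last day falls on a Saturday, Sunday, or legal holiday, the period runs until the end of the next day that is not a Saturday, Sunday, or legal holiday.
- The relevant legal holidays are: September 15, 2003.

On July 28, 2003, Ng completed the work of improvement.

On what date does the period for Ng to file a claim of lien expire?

3 months after July 28, 2003 is October 28, 2003.
October 28, 2003 is a Tuesday and not a legal holiday, so no extension applies.

October 28, 2003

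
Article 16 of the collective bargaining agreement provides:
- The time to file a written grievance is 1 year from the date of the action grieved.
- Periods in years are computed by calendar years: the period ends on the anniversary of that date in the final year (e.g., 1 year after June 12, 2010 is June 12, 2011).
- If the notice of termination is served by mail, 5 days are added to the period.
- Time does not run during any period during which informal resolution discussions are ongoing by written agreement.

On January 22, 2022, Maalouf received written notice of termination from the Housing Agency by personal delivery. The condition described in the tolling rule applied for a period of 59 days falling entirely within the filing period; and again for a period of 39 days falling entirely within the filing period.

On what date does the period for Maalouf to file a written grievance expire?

April 30, 2023

1 year after January 22, 2022 is January 22, 2023.
Service was not by mail, so no mail extension applies.
Tolling adds 59 days: January 22, 2023 + 59 days = March 22, 2023.
Tolling adds 39 days: March 22, 2023 + 39 days = April 30, 2023.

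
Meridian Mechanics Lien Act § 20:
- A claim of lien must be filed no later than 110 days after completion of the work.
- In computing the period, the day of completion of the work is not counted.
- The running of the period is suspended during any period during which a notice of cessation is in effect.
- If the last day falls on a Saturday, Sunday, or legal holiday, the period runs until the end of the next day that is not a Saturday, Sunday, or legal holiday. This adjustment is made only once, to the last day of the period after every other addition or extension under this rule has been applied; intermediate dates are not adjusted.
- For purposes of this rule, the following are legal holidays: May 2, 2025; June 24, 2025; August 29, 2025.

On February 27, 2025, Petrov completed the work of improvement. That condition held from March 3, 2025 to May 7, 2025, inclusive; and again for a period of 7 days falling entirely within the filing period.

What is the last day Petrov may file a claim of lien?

110 days after February 27, 2025 is June 17, 2025.
From March 3, 2025 through May 7, 2025 inclusive is 66 days; tolling adds 66 days: June 17, 2025 + 66 days = August 22, 2025.
Tolling adds 7 days: August 22, 2025 + 7 days = August 29, 2025.
August 29, 2025 is a listed holiday; August 30, 2025 is Saturday; August 31, 2025 is Sunday. The next qualifying day is September 1, 2025.

September 1, 2025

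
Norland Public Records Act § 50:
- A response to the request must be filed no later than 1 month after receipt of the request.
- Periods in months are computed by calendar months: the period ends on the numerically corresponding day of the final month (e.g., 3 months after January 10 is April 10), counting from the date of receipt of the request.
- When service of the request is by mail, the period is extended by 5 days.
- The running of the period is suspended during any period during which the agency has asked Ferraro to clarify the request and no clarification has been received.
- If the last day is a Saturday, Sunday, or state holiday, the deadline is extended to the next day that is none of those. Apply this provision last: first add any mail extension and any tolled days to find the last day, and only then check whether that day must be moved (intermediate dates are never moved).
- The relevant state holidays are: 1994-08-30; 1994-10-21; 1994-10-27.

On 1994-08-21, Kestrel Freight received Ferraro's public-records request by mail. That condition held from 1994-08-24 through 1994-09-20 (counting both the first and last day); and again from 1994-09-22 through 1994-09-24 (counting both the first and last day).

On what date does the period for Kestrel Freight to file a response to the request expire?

1 month after 1994-08-21 is September 21, 1994.
Service was by mail, adding 5 days: September 21, 1994 + 5 days = September 26, 1994.
From August 24, 1994 through September 20, 1994 inclusive is 28 days; tolling adds 28 days: September 26, 1994 + 28 days = October 24, 1994.
From September 22, 1994 through September 24, 1994 inclusive is 3 days; tolling adds 3 days: October 24, 1994 + 3 days = October 27, 1994.
October 27, 1994 is a listed holiday. The next qualifying day is October 28, 1994.

October 28, 1994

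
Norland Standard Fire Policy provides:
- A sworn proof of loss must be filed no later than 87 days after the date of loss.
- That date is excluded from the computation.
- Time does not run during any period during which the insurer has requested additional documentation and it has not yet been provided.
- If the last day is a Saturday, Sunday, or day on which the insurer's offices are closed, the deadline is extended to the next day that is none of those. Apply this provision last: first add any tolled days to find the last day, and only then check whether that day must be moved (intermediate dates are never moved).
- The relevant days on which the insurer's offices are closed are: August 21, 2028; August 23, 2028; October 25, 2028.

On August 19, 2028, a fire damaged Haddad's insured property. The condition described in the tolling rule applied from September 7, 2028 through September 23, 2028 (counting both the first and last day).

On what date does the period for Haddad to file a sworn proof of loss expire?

87 days after August 19, 2028 is November 14, 2028.
From September 7, 2028 through September 23, 2028 inclusive is 17 days; tolling adds 17 days: November 14, 2028 + 17 days = December 1, 2028.
December 1, 2028 is a Friday and not a day on which the insurer's offices are closed, so no extension applies.

December 1, 2028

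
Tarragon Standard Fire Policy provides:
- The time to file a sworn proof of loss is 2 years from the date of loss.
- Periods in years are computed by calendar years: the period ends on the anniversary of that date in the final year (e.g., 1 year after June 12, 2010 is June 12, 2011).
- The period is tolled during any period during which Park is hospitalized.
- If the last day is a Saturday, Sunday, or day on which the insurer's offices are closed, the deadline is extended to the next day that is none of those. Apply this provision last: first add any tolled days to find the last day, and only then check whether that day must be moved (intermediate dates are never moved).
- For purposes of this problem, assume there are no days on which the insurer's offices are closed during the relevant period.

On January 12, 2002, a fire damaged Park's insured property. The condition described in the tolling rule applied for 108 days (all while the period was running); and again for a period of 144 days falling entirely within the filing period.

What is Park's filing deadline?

September 20, 2004

2 years after January 12, 2002 is January 12, 2004.
Tolling adds 108 days: January 12, 2004 + 108 days = April 29, 2004.
Tolling adds 144 days: April 29, 2004 + 144 days = September 20, 2004.
September 20, 2004 is a Monday and not a day on which the insurer's offices are closed, so no extension applies.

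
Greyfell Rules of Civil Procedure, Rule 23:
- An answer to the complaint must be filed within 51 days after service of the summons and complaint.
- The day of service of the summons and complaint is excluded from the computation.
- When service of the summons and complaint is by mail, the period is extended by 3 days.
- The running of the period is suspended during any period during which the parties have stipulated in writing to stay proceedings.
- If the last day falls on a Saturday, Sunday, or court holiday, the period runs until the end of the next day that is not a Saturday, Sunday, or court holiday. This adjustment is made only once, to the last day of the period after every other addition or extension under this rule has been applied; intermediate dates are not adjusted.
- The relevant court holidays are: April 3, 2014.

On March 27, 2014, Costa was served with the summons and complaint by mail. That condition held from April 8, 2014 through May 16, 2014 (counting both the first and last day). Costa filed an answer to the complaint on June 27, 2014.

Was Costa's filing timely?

51 days after March 27, 2014 is May 17, 2014.
Service was by mail, adding 3 days: May 17, 2014 + 3 days = May 20, 2014.
From April 8, 2014 through May 16, 2014 inclusive is 39 days; tolling adds 39 days: May 20, 2014 + 39 days = June 28, 2014.
June 28, 2014 is Saturday; June 29, 2014 is Sunday. The next qualifying day is June 30, 2014.
The deadline is June 30, 2014; the filing on June 27, 2014 is on or before that date.

Yes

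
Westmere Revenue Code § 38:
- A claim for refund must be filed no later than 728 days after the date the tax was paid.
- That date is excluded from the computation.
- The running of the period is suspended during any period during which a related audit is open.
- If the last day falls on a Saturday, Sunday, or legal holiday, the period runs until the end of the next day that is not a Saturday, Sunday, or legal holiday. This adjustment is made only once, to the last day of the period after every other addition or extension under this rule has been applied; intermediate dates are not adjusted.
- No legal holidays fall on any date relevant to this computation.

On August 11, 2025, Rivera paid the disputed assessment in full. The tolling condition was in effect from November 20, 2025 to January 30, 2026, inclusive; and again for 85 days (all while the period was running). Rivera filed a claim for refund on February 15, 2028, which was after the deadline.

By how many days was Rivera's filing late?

33 days

728 days after August 11, 2025 is August 9, 2027.
From November 20, 2025 through January 30, 2026 inclusive is 72 days; tolling adds 72 days: August 9, 2027 + 72 days = October 20, 2027.
Tolling adds 85 days: October 20, 2027 + 85 days = January 13, 2028.
January 13, 2028 is a Thursday and not a legal holiday, so no extension applies.
The deadline is January 13, 2028; from January 13, 2028 to February 15, 2028 is 33 days.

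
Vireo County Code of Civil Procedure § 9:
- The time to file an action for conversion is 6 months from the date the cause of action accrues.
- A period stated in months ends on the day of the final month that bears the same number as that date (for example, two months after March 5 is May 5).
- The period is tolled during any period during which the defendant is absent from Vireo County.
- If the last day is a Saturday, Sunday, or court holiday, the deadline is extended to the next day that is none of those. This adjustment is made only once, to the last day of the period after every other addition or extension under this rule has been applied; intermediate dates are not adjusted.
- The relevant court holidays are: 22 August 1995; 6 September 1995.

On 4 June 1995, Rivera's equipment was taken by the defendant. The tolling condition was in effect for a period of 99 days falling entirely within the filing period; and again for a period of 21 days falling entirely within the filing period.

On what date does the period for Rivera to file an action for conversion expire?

April 2, 1996

6 months after 4 June 1995 is December 4, 1995.
Tolling adds 99 days: December 4, 1995 + 99 days = March 12, 1996.
Tolling adds 21 days: March 12, 1996 + 21 days = April 2, 1996.
April 2, 1996 is a Tuesday and not a court holiday, so no extension applies.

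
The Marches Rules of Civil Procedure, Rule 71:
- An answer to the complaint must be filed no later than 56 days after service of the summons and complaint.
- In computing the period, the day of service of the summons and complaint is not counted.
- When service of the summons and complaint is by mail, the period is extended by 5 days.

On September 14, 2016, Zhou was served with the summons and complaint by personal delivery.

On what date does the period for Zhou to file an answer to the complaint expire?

November 9, 2016

56 days after September 14, 2016 is November 9, 2016.
Service was not by mail, so no mail extension applies.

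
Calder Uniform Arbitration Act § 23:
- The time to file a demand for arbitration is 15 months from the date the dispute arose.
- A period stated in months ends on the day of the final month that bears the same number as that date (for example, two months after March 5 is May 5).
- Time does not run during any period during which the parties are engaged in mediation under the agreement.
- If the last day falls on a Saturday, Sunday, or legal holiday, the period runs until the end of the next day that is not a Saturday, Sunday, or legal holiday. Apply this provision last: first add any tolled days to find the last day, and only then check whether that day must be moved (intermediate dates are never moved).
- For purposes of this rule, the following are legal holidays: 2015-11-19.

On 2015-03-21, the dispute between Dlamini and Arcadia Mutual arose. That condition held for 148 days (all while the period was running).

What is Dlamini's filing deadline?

15 months after 2015-03-21 is June 21, 2016.
Tolling adds 148 days: June 21, 2016 + 148 days = November 16, 2016.
November 16, 2016 is a Wednesday and not a legal holiday, so no extension applies.

November 16, 2016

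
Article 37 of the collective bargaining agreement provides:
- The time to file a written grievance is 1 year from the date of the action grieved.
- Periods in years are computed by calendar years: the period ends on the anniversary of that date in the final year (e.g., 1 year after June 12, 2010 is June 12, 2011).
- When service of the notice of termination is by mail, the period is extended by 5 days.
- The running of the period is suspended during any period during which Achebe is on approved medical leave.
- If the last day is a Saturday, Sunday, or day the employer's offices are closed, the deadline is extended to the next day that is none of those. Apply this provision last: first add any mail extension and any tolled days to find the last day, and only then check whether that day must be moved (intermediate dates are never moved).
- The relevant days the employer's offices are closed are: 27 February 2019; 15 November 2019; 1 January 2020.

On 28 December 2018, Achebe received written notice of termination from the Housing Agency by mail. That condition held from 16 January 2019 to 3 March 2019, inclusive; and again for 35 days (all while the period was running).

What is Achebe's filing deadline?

March 24, 2020

1 year after 28 December 2018 is December 28, 2019.
Service was by mail, adding 5 days: December 28, 2019 + 5 days = January 2, 2020.
From January 16, 2019 through March 3, 2019 inclusive is 47 days; tolling adds 47 days: January 2, 2020 + 47 days = February 18, 2020.
Tolling adds 35 days: February 18, 2020 + 35 days = March 24, 2020.
March 24, 2020 is a Tuesday and not a day the employer's offices are closed, so no extension applies.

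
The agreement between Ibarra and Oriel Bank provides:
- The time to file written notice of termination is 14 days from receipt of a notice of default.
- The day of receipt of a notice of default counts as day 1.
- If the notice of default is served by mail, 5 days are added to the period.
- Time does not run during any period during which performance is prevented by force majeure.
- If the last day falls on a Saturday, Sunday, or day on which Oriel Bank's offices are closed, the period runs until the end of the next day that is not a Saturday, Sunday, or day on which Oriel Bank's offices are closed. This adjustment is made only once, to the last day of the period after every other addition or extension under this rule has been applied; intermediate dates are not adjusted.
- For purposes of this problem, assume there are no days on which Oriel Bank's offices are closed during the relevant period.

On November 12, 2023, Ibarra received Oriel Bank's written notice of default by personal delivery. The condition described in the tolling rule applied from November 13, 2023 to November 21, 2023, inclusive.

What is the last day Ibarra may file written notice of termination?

Counting November 12, 2023 as day 1, day 14 is November 25, 2023.
Service was not by mail, so no mail extension applies.
From November 13, 2023 through November 21, 2023 inclusive is 9 days; tolling adds 9 days: November 25, 2023 + 9 days = December 4, 2023.
December 4, 2023 is a Monday and not a day on which Oriel Bank's offices are closed, so no extension applies.

December 4, 2023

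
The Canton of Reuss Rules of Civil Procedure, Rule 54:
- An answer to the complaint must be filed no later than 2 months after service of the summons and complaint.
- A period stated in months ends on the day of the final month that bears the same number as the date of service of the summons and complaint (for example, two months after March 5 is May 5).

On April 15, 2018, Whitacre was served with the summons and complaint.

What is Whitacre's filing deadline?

2 months after April 15, 2018 is June 15, 2018.

June 15, 2018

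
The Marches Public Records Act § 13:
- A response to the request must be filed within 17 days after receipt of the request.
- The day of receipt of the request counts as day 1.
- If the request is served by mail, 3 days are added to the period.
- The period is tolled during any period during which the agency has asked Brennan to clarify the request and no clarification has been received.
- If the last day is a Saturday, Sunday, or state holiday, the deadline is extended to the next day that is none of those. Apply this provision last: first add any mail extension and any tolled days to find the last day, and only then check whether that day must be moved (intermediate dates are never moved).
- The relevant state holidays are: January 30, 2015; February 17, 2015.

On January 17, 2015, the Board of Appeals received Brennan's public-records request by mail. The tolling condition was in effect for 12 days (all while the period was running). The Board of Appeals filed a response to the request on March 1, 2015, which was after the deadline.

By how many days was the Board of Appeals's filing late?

Counting January 17, 2015 as day 1, day 17 is February 2, 2015.
Service was by mail, adding 3 days: February 2, 2015 + 3 days = February 5, 2015.
Tolling adds 12 days: February 5, 2015 + 12 days = February 17, 2015.
February 17, 2015 is a listed holiday. The next qualifying day is February 18, 2015.
The deadline is February 18, 2015; from February 18, 2015 to March 1, 2015 is 11 days.

11 days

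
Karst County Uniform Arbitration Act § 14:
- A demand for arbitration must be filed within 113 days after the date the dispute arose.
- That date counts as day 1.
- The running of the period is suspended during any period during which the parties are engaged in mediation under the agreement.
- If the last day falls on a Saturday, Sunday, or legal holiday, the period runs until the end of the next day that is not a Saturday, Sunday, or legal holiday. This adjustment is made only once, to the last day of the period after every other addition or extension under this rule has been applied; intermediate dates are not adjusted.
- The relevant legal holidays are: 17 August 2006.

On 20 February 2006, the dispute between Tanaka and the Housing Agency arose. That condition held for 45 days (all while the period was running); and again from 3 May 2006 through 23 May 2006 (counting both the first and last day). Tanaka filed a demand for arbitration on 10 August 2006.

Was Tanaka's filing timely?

Counting 20 February 2006 as day 1, day 113 is June 12, 2006.
Tolling adds 45 days: June 12, 2006 + 45 days = July 27, 2006.
From May 3, 2006 through May 23, 2006 inclusive is 21 days; tolling adds 21 days: July 27, 2006 + 21 days = August 17, 2006.
August 17, 2006 is a listed holiday. The next qualifying day is August 18, 2006.
The deadline is August 18, 2006; the filing on August 10, 2006 is on or before that date.

Yes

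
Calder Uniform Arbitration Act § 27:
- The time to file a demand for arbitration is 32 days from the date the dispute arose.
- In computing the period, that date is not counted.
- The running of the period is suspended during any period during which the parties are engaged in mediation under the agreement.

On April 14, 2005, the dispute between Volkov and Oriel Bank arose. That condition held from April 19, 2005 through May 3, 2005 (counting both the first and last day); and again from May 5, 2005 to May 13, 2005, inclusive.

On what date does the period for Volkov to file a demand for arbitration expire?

32 days after April 14, 2005 is May 16, 2005.
From April 19, 2005 through May 3, 2005 inclusive is 15 days; tolling adds 15 days: May 16, 2005 + 15 days = May 31, 2005.
From May 5, 2005 through May 13, 2005 inclusive is 9 days; tolling adds 9 days: May 31, 2005 + 9 days = June 9, 2005.

June 9, 2005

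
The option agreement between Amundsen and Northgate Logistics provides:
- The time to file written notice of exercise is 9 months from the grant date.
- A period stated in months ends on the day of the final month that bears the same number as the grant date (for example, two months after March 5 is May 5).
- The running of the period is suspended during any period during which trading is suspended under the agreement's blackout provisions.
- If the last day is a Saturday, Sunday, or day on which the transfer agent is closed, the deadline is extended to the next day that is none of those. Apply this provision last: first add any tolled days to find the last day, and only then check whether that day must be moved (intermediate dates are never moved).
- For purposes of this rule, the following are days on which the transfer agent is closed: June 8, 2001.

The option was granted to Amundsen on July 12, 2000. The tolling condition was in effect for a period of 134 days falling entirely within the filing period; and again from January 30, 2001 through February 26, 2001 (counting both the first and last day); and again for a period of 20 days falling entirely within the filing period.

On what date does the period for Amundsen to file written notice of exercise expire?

October 11, 2001

9 months after July 12, 2000 is April 12, 2001.
Tolling adds 134 days: April 12, 2001 + 134 days = August 24, 2001.
From January 30, 2001 through February 26, 2001 inclusive is 28 days; tolling adds 28 days: August 24, 2001 + 28 days = September 21, 2001.
Tolling adds 20 days: September 21, 2001 + 20 days = October 11, 2001.
October 11, 2001 is a Thursday and not a day on which the transfer agent is closed, so no extension applies.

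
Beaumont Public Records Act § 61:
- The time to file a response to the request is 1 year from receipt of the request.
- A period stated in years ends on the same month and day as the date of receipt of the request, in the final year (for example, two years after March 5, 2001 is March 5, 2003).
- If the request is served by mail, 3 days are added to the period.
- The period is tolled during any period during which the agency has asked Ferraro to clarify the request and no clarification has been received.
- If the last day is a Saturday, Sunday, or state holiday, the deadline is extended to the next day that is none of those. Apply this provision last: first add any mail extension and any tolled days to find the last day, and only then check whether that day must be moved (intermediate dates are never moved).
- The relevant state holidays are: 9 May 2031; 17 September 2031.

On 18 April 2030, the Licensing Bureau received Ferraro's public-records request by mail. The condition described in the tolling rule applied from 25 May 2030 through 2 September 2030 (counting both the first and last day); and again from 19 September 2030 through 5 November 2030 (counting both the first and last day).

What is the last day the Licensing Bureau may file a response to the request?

September 18, 2031

1 year after 18 April 2030 is April 18, 2031.
Service was by mail, adding 3 days: April 18, 2031 + 3 days = April 21, 2031.
From May 25, 2030 through September 2, 2030 inclusive is 101 days; tolling adds 101 days: April 21, 2031 + 101 days = July 31, 2031.
From September 19, 2030 through November 5, 2030 inclusive is 48 days; tolling adds 48 days: July 31, 2031 + 48 days = September 17, 2031.
September 17, 2031 is a listed holiday. The next qualifying day is September 18, 2031.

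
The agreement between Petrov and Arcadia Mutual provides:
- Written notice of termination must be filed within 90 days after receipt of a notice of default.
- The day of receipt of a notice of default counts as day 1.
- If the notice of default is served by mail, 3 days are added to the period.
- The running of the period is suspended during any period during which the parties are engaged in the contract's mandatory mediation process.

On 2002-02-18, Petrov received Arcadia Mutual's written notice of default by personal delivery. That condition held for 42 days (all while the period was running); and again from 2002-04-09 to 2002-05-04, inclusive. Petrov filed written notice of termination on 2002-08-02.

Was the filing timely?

No

Counting 2002-02-18 as day 1, day 90 is May 18, 2002.
Service was not by mail, so no mail extension applies.
Tolling adds 42 days: May 18, 2002 + 42 days = June 29, 2002.
From April 9, 2002 through May 4, 2002 inclusive is 26 days; tolling adds 26 days: June 29, 2002 + 26 days = July 25, 2002.
The deadline is July 25, 2002; the filing on August 2, 2002 is after that date.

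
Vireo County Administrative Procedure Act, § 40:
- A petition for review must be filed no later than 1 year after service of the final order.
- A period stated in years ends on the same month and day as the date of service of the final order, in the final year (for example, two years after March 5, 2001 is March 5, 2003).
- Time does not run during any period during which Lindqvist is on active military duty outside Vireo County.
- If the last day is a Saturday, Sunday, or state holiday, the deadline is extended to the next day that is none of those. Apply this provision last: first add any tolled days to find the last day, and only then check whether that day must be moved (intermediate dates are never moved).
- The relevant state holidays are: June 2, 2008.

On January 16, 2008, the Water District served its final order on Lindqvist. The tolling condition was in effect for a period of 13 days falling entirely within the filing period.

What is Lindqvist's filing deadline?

January 29, 2009

1 year after January 16, 2008 is January 16, 2009.
Tolling adds 13 days: January 16, 2009 + 13 days = January 29, 2009.
January 29, 2009 is a Thursday and not a state holiday, so no extension applies.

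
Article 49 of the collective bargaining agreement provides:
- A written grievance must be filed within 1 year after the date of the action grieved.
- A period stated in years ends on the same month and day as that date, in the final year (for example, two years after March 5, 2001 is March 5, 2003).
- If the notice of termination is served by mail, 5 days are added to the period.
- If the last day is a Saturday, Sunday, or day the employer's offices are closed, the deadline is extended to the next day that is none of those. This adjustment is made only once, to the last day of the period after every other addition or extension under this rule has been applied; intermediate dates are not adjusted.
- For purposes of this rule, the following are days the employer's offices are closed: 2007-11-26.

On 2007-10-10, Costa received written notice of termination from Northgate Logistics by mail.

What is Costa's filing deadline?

1 year after 2007-10-10 is October 10, 2008.
Service was by mail, adding 5 days: October 10, 2008 + 5 days = October 15, 2008.
October 15, 2008 is a Wednesday and not a day the employer's offices are closed, so no extension applies.

October 15, 2008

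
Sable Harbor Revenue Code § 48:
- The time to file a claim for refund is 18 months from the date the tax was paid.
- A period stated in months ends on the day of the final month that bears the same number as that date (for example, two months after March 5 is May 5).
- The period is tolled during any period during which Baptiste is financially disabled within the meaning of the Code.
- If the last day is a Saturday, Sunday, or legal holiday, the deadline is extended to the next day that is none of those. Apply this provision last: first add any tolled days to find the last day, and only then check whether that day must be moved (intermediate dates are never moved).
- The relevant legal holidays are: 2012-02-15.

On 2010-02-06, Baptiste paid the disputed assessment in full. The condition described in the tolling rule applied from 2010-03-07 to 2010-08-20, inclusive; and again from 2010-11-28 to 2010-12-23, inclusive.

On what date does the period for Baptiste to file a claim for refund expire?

18 months after 2010-02-06 is August 6, 2011.
From March 7, 2010 through August 20, 2010 inclusive is 167 days; tolling adds 167 days: August 6, 2011 + 167 days = January 20, 2012.
From November 28, 2010 through December 23, 2010 inclusive is 26 days; tolling adds 26 days: January 20, 2012 + 26 days = February 15, 2012.
February 15, 2012 is a listed holiday. The next qualifying day is February 16, 2012.

February 16, 2012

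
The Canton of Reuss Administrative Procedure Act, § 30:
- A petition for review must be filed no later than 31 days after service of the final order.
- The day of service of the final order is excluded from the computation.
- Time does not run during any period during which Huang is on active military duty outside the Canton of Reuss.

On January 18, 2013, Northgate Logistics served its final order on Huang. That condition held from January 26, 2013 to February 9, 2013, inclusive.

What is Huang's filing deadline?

31 days after January 18, 2013 is February 18, 2013.
From January 26, 2013 through February 9, 2013 inclusive is 15 days; tolling adds 15 days: February 18, 2013 + 15 days = March 5, 2013.

March 5, 2013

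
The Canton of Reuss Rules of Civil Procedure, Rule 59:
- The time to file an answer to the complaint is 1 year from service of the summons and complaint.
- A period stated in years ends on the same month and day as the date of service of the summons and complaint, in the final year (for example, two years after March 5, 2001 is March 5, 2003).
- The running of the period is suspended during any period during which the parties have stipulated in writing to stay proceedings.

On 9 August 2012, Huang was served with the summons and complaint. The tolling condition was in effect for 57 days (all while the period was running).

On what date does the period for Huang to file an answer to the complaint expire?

1 year after 9 August 2012 is August 9, 2013.
Tolling adds 57 days: August 9, 2013 + 57 days = October 5, 2013.

October 5, 2013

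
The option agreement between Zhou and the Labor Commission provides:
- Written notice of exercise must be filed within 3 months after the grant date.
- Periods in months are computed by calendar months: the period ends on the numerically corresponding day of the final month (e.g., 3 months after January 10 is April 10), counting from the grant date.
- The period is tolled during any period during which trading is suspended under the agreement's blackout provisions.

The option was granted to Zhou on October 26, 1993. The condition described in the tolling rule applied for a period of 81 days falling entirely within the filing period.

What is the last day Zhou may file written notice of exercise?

April 17, 1994

3 months after October 26, 1993 is January 26, 1994.
Tolling adds 81 days: January 26, 1994 + 81 days = April 17, 1994.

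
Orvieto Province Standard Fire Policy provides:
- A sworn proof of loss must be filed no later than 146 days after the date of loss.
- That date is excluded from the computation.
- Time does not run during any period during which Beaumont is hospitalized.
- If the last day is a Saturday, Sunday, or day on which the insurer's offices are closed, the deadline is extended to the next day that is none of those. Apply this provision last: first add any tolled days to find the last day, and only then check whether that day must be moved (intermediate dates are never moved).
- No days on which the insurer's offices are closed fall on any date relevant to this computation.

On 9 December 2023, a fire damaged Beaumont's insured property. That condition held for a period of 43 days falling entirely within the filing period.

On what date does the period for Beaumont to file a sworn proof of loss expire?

June 17, 2024

146 days after 9 December 2023 is May 3, 2024.
Tolling adds 43 days: May 3, 2024 + 43 days = June 15, 2024.
June 15, 2024 is Saturday; June 16, 2024 is Sunday. The next qualifying day is June 17, 2024.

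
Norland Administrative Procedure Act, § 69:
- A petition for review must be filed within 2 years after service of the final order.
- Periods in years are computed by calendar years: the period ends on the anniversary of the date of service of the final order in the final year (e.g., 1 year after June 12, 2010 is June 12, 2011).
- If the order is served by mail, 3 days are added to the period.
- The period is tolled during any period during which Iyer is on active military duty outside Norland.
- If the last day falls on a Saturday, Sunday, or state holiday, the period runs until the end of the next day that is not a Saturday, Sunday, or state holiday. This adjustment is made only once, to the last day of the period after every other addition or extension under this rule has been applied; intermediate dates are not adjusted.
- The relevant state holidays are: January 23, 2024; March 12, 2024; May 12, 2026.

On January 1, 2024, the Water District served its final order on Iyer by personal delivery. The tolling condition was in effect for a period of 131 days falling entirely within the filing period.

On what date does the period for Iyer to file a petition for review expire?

2 years after January 1, 2024 is January 1, 2026.
Service was not by mail, so no mail extension applies.
Tolling adds 131 days: January 1, 2026 + 131 days = May 12, 2026.
May 12, 2026 is a listed holiday. The next qualifying day is May 13, 2026.

May 13, 2026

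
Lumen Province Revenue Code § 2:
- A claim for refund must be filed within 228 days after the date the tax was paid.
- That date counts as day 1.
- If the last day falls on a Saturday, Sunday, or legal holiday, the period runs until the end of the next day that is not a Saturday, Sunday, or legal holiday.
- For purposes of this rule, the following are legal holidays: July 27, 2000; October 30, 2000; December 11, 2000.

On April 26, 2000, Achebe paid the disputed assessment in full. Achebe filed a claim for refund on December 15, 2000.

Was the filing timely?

Counting April 26, 2000 as day 1, day 228 is December 9, 2000.
December 9, 2000 is Saturday; December 10, 2000 is Sunday; December 11, 2000 is a listed holiday. The next qualifying day is December 12, 2000.
The deadline is December 12, 2000; the filing on December 15, 2000 is after that date.

No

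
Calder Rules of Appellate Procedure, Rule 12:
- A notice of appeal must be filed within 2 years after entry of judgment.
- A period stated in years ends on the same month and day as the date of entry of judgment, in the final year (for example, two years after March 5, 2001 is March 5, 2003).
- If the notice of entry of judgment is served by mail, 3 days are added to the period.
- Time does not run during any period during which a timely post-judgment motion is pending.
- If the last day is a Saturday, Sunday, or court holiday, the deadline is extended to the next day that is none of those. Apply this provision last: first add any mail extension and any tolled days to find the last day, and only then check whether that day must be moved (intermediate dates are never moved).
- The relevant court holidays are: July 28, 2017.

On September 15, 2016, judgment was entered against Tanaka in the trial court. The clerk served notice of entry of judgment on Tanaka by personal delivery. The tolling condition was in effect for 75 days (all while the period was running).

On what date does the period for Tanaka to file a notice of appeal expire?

November 29, 2018

2 years after September 15, 2016 is September 15, 2018.
Service was not by mail, so no mail extension applies.
Tolling adds 75 days: September 15, 2018 + 75 days = November 29, 2018.
November 29, 2018 is a Thursday and not a court holiday, so no extension applies.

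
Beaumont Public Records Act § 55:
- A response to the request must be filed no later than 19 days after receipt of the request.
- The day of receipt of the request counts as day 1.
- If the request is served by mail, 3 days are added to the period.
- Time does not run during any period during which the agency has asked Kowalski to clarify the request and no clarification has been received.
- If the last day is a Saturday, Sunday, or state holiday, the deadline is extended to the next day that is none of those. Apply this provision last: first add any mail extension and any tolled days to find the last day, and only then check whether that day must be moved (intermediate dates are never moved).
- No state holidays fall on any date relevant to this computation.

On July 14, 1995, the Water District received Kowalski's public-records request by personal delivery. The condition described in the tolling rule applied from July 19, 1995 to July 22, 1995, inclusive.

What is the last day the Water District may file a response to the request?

Counting July 14, 1995 as day 1, day 19 is August 1, 1995.
Service was not by mail, so no mail extension applies.
From July 19, 1995 through July 22, 1995 inclusive is 4 days; tolling adds 4 days: August 1, 1995 + 4 days = August 5, 1995.
August 5, 1995 is Saturday; August 6, 1995 is Sunday. The next qualifying day is August 7, 1995.

August 7, 1995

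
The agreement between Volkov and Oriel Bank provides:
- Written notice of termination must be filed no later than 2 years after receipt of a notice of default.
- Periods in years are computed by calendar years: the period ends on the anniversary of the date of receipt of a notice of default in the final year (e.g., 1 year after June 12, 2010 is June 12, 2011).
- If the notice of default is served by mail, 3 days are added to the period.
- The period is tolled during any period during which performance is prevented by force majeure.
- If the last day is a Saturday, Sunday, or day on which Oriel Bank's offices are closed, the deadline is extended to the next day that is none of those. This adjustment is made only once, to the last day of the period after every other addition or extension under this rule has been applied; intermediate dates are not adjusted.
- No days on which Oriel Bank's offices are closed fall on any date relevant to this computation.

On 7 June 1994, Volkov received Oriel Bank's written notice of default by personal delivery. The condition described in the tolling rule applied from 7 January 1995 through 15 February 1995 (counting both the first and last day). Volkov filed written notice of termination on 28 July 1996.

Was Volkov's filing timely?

No

2 years after 7 June 1994 is June 7, 1996.
Service was not by mail, so no mail extension applies.
From January 7, 1995 through February 15, 1995 inclusive is 40 days; tolling adds 40 days: June 7, 1996 + 40 days = July 17, 1996.
July 17, 1996 is a Wednesday and not a day on which Oriel Bank's offices are closed, so no extension applies.
The deadline is July 17, 1996; the filing on July 28, 1996 is after that date.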